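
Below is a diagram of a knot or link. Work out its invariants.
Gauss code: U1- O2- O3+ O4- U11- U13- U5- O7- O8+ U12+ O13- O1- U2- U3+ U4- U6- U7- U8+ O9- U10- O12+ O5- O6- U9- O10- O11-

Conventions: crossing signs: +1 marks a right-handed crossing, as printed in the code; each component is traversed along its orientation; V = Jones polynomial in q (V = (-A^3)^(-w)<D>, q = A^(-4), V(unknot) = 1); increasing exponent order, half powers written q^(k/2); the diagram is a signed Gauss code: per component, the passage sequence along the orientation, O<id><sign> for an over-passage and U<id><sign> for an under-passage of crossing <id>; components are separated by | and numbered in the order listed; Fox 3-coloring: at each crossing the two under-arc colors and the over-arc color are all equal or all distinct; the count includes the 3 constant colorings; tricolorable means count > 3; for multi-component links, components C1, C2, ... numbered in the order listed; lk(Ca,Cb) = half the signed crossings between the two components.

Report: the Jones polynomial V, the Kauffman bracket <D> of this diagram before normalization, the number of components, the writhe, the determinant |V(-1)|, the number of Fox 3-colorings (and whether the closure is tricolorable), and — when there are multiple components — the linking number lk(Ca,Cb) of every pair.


V(q) = q^-8 - 2q^-7 + q^-6 - 2q^-5 + 2q^-4 + q^-2
bracket: -A^-13 - 2A^-5 + 2A^-1 - A^3 + 2A^7 - A^11, w = -7
1 component, writhe -7, over 13 crossings
det 9, colorings 27 of 3^13 — tricolorable
observation: |V(-1)| = 9: so tricolorable, since 3 divides 9


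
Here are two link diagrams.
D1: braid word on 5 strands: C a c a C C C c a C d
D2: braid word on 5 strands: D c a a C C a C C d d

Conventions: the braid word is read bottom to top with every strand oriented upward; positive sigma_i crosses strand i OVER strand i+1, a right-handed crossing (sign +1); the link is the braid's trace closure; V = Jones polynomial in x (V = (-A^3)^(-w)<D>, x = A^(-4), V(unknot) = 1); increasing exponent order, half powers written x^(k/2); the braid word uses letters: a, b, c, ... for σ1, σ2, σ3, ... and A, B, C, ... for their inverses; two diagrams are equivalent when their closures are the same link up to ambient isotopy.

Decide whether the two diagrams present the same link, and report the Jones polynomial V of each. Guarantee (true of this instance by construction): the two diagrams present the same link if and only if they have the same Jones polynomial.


equivalent: yes
D1 (bracket -A^-11 + 2A + 2A^5 - A^17; 11 crossings at w = +1): V = x^(-7/2) - 2x^(-1/2) - 2x^(1/2) + x^(7/2)
V(D2) = x^(-7/2) - 2x^(-1/2) - 2x^(1/2) + x^(7/2)  [11 crossings, <D> = -A^-11 + 2A + 2A^5 - A^17, w = +1]
observation: all 2 diagrams share one V(x), hence one class


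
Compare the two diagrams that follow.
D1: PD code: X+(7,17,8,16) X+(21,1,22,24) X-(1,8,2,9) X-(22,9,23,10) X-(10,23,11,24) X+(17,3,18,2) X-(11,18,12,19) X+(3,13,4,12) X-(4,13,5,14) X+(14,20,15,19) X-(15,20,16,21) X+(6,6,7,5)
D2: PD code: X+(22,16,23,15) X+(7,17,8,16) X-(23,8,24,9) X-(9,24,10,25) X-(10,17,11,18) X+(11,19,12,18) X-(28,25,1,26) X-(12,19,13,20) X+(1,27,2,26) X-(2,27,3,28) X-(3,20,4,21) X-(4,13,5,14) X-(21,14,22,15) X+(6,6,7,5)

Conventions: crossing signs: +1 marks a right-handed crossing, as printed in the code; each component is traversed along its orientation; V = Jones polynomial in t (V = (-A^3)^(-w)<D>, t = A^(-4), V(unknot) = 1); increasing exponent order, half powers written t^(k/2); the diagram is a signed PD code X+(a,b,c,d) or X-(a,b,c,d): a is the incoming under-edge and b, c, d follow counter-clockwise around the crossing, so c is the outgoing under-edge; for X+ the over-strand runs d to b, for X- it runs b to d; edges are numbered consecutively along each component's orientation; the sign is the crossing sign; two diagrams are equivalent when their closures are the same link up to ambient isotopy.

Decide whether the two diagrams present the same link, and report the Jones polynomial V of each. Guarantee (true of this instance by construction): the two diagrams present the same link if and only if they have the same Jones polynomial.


same link: no
V(D1) = t^-4 - t^-3 + t^-2 - 2t^-1 + 2 - t + t^2  [12 crossings, <D> = A^-8 - A^-4 + 2 - 2A^4 + A^8 - A^12 + A^16, w = 0]
V(D2) = -t^-4 + t^-3 + t^-1  [14 crossings, <D> = A^-8 + 1 - A^4, w = -4]
insight: comparing 2 Jones polynomials yields 2 groups


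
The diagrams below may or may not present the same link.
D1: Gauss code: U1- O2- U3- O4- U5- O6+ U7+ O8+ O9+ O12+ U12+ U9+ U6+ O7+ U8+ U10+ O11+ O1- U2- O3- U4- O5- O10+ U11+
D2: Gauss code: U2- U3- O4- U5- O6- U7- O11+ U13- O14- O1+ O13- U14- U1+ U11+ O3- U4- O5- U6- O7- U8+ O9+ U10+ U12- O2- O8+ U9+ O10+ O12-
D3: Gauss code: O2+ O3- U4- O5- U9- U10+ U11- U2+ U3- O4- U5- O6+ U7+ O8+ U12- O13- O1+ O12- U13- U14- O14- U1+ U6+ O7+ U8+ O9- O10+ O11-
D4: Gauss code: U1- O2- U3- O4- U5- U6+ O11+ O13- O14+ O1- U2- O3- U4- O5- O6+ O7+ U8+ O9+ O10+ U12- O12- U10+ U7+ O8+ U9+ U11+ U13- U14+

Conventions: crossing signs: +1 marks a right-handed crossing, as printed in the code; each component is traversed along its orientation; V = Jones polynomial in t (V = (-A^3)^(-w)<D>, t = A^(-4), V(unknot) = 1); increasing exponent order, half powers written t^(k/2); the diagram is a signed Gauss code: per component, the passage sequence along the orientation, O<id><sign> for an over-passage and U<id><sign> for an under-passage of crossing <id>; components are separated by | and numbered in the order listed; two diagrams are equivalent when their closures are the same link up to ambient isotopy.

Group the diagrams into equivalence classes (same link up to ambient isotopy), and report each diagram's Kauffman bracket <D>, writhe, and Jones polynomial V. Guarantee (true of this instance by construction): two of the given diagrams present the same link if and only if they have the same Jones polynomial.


equivalence classes: {D1, D3, D4} | {D2}
D1 (bracket -A^-6 + A^-2 - A^2 + 3A^6 - A^10 + A^14 - A^18; 12 crossings at w = +2): V = -t^-3 + t^-2 - t^-1 + 3 - t + t^2 - t^3
V(D2) = -t^-7 + t^-6 - t^-5 + t^-4 + t^-2  (w -4, c 14, <D> = A^-4 + A^4 - A^8 + A^12 - A^16)
V(D3) = -t^-3 + t^-2 - t^-1 + 3 - t + t^2 - t^3  (w -2, c 14, <D> = -A^-18 + A^-14 - A^-10 + 3A^-6 - A^-2 + A^2 - A^6)
V(D4) = -t^-3 + t^-2 - t^-1 + 3 - t + t^2 - t^3  [14 crossings, <D> = -A^-12 + A^-8 - A^-4 + 3 - A^4 + A^8 - A^12, w = 0]
key observation: V(t) takes 2 values over 4 diagrams, fixing the grouping


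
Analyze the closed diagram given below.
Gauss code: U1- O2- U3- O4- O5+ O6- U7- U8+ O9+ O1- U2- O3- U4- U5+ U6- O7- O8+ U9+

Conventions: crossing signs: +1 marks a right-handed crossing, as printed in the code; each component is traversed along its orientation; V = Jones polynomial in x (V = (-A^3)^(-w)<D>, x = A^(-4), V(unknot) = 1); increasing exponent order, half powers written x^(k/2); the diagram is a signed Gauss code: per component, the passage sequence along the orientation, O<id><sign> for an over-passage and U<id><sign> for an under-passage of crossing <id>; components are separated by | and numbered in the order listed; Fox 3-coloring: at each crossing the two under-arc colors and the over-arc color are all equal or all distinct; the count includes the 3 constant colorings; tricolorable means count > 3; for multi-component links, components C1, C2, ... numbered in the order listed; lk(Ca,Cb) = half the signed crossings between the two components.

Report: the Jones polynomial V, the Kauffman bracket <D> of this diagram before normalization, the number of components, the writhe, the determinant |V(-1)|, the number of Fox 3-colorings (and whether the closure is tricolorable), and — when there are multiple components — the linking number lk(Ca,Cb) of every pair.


V = -x^-4 + x^-3 + x^-1
<D> = -A^-5 - A^3 + A^7 (w = -3)
1 component over 9 crossings, w = -3
9 Fox colorings among 3^9, |V(-1)| = 3: tricolorable
why: w = -3 (over 9 crossings) is diagram-only; (-A^3)^(3) removes it from V


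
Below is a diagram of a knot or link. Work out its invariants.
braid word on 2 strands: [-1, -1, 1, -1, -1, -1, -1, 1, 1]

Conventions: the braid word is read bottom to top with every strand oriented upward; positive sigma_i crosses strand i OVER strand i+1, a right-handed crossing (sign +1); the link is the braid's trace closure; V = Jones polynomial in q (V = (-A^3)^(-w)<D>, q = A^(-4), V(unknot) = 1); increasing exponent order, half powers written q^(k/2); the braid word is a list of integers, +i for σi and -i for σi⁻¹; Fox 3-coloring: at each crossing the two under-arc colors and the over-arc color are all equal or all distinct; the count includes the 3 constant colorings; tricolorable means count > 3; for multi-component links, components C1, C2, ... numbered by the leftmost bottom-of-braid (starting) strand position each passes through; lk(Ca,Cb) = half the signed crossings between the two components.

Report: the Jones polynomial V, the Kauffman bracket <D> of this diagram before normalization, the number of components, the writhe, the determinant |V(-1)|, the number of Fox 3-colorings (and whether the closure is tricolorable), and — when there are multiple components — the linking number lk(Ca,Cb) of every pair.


Jones polynomial: V(q) = -q^-4 + q^-3 + q^-1
<D> = -A^-5 - A^3 + A^7; writhe -3
components 1, writhe -3 (9 crossings)
3-colorings: 9 of 3^9, det 3 — tricolorable
note: a (2,3) torus form — a single generator 3 times


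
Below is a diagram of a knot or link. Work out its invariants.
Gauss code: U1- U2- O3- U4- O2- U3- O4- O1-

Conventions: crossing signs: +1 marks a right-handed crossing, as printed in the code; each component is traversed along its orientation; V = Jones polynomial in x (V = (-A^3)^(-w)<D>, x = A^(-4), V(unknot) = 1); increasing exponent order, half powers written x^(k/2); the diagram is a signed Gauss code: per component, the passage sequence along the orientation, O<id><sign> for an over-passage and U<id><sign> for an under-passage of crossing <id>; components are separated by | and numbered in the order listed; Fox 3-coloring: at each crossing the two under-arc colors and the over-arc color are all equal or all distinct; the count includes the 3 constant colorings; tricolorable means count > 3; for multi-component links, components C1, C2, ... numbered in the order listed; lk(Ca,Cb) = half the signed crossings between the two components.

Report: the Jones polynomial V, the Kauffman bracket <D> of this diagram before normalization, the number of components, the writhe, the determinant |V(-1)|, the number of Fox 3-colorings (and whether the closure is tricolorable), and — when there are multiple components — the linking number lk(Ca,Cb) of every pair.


Jones polynomial: V(x) = -x^-4 + x^-3 + x^-1
<D> = A^-8 + 1 - A^4; writhe -4
components 1, writhe -4 (4 crossings)
3-colorings: 9 of 3^4, det 3 — tricolorable
note: |V(-1)| = 3: so tricolorable, since 3 divides 3


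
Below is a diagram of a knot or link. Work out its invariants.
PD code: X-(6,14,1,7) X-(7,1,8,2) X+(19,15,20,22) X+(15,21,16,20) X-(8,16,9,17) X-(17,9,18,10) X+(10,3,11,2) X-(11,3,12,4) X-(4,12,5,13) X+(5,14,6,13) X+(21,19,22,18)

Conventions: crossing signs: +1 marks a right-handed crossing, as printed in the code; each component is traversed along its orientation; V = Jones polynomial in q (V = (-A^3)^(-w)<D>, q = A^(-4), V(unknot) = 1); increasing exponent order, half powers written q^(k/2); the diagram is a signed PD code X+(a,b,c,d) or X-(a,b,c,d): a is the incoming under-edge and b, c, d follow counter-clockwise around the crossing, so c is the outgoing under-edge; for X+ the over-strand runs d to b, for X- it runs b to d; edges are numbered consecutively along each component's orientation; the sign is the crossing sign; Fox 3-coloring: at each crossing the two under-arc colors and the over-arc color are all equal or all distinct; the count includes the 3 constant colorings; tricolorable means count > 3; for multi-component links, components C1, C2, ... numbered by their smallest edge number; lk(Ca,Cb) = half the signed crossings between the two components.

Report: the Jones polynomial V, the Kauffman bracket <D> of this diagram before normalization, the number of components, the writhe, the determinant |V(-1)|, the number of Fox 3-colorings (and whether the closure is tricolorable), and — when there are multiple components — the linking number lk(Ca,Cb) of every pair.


V(q) = q^-4 + 3q^-2 - q^-1 + 3 - 2q + q^2 - q^3
bracket: A^-15 - A^-11 + 2A^-7 - 3A^-3 + A - 3A^5 - A^13, w = -1
3 components, writhe -1, over 11 crossings
lk(C1,C2) = -1
linking number lk(C1,C3) = 0
lk(C2,C3): -1
det 12, colorings 9 of 3^11 — tricolorable
observation: det 12 = |V(-1)|; divisible by 3, so tricolorable


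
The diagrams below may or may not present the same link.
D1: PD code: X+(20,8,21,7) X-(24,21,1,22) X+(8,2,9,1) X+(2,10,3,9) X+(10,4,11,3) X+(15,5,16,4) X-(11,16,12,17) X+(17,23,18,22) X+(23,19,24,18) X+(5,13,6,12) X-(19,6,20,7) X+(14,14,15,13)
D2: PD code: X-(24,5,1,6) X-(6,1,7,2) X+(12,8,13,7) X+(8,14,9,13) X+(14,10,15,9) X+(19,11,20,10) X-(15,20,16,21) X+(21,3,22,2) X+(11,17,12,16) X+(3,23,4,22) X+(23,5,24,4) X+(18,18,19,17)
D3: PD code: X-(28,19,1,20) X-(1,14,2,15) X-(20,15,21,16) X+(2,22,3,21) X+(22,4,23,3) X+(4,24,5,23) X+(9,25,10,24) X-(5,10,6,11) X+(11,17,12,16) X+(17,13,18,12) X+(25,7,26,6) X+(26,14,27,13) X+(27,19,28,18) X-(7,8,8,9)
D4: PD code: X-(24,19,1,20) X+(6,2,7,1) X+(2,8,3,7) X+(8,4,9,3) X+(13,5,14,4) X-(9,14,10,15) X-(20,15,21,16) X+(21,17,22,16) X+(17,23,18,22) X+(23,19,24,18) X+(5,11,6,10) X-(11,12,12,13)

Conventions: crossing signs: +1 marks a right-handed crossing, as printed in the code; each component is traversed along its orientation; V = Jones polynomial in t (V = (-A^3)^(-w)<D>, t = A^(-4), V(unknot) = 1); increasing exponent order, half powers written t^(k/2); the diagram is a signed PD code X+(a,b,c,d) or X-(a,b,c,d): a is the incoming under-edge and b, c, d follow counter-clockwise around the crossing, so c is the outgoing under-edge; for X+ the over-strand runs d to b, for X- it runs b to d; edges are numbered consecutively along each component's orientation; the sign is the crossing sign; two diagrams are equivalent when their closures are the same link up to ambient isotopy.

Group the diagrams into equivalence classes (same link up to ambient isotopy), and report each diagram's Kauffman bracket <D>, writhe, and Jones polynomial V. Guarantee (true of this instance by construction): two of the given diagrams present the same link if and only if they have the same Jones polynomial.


grouping into links: {D1, D2, D3, D4}
V(D1) = t - t^2 + 2t^3 - t^4 + t^5 - t^6  (w +6, c 12, <D> = -A^-6 + A^-2 - A^2 + 2A^6 - A^10 + A^14)
V(D2) = t - t^2 + 2t^3 - t^4 + t^5 - t^6  [12 crossings, <D> = -A^-6 + A^-2 - A^2 + 2A^6 - A^10 + A^14, w = +6]
V(D3) = t - t^2 + 2t^3 - t^4 + t^5 - t^6  [14 crossings, <D> = -A^-12 + A^-8 - A^-4 + 2 - A^4 + A^8, w = +4]
V(D4) = t - t^2 + 2t^3 - t^4 + t^5 - t^6  (w +4, c 12, <D> = -A^-12 + A^-8 - A^-4 + 2 - A^4 + A^8)
why: all 4 diagrams share one V(t), hence one class


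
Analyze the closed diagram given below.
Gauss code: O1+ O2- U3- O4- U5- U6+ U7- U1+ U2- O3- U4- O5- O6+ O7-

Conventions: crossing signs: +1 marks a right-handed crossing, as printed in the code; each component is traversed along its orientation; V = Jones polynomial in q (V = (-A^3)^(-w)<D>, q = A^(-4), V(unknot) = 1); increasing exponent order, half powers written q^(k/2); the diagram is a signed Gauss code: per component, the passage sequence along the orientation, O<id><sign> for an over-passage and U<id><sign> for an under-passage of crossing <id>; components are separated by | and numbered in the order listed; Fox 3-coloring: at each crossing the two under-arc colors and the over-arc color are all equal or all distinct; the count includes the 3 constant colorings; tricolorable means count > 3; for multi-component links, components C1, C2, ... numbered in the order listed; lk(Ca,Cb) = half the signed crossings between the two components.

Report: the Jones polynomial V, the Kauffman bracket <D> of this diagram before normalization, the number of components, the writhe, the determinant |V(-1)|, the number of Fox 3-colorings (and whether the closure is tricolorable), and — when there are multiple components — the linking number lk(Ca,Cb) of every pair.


Jones polynomial: V(q) = -q^-4 + q^-3 + q^-1
<D> = -A^-5 - A^3 + A^7; writhe -3
components 1, writhe -3 (7 crossings)
3-colorings: 9 of 3^7, det 3 — tricolorable
note: the span of V is 3, forcing >= 3 crossings in any diagram


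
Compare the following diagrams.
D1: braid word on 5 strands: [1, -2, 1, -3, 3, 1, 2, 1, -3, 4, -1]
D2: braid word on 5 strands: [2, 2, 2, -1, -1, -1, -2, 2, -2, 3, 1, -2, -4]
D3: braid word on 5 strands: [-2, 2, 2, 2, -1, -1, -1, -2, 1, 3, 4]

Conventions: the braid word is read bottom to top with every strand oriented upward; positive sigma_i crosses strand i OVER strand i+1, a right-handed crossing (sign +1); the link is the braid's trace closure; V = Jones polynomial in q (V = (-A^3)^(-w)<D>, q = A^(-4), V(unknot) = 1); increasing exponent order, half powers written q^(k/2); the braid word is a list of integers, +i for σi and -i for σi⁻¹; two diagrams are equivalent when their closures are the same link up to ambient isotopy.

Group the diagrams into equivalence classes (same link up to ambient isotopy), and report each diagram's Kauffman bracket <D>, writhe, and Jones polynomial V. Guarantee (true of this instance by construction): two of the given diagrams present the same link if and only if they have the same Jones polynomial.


grouping into links: {D1} | {D2, D3}
V(D1) = -q^(1/2) - q^(5/2)  (w +3, c 11, <D> = A^-1 + A^7)
V(D2) = q^(-7/2) - 2q^(-5/2) + q^(-3/2) - 2q^(-1/2) + q^(1/2) - q^(3/2)  [13 crossings, <D> = A^-9 - A^-5 + 2A^-1 - A^3 + 2A^7 - A^11, w = -1]
D3 (bracket A^-3 - A + 2A^5 - A^9 + 2A^13 - A^17; 11 crossings at w = +1): V = q^(-7/2) - 2q^(-5/2) + q^(-3/2) - 2q^(-1/2) + q^(1/2) - q^(3/2)
why: 2 values of V(q) split the 3 diagrams


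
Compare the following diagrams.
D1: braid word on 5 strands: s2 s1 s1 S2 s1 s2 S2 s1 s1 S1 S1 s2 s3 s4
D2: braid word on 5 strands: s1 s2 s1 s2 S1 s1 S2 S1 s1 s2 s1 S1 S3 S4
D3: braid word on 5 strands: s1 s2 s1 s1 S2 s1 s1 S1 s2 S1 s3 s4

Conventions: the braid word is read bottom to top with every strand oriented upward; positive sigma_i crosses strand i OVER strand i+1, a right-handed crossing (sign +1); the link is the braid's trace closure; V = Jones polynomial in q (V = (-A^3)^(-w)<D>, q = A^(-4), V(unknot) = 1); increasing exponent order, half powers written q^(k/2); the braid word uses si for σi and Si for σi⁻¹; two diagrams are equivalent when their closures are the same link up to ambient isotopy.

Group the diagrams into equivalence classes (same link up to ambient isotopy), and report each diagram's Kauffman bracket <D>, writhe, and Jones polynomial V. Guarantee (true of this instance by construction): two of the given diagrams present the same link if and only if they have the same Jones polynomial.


grouping into links: {D1, D3} | {D2}
V(D1) = q - q^2 + 2q^3 - q^4 + q^5 - q^6  (w +6, c 14, <D> = -A^-6 + A^-2 - A^2 + 2A^6 - A^10 + A^14)
D2 (bracket -A^-10 + A^-6 + A^2; 14 crossings at w = +2): V = q + q^3 - q^4
V(D3) = q - q^2 + 2q^3 - q^4 + q^5 - q^6  [12 crossings, <D> = -A^-6 + A^-2 - A^2 + 2A^6 - A^10 + A^14, w = +6]
why: 2 values of V(q) split the 3 diagrams


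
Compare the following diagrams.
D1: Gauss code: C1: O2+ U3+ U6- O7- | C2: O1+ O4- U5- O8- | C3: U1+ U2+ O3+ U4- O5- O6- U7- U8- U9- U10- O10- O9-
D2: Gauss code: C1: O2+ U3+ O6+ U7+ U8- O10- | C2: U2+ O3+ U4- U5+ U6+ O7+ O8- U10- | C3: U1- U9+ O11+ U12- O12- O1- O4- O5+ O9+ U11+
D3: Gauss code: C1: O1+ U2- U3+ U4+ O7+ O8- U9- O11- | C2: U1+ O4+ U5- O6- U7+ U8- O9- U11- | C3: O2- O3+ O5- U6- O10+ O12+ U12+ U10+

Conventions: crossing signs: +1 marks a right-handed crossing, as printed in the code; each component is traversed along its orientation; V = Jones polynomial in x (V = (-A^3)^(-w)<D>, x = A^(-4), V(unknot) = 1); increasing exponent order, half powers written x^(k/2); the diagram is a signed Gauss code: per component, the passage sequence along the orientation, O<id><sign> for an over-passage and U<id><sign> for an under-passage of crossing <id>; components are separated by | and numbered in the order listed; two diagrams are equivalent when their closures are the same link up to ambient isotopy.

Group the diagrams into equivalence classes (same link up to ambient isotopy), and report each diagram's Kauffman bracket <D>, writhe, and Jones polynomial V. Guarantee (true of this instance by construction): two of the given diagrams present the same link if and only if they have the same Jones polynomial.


equivalence classes: {D1, D3} | {D2}
D1 (bracket A^-12 + A^-8 + A^-4 + 1; 10 crossings at w = -4): V = x^-3 + x^-2 + x^-1 + 1
V(D2) = 1 + x + x^2 + x^3  (w +2, c 12, <D> = A^-6 + A^-2 + A^2 + A^6)
D3 (bracket 1 + A^4 + A^8 + A^12; 12 crossings at w = 0): V = x^-3 + x^-2 + x^-1 + 1
key observation: 2 values of V(x) split the 3 diagrams


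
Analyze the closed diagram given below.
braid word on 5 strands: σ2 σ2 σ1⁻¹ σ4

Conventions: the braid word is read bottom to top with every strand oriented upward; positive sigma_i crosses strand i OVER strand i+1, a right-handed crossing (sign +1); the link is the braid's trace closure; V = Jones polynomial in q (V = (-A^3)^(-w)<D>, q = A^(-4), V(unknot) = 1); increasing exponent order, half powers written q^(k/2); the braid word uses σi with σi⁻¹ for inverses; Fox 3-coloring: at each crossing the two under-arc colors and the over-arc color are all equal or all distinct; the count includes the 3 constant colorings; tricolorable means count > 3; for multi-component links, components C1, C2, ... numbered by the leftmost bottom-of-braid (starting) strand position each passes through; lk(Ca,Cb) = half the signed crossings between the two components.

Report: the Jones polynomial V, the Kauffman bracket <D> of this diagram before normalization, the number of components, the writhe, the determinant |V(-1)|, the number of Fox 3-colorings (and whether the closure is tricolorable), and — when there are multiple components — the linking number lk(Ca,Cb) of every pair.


Jones polynomial: V(q) = 1 + q + q^2 + q^3
<D> = A^-6 + A^-2 + A^2 + A^6; writhe +2
components 3, writhe +2 (4 crossings)
linking number lk(C1,C2) = +1
lk(C1,C3): 0
lk(C2,C3) = 0
3-colorings: 9 of 3^4, det 0 — tricolorable
note: w = +2 (over 4 crossings) is diagram-only; (-A^3)^(-2) removes it from V


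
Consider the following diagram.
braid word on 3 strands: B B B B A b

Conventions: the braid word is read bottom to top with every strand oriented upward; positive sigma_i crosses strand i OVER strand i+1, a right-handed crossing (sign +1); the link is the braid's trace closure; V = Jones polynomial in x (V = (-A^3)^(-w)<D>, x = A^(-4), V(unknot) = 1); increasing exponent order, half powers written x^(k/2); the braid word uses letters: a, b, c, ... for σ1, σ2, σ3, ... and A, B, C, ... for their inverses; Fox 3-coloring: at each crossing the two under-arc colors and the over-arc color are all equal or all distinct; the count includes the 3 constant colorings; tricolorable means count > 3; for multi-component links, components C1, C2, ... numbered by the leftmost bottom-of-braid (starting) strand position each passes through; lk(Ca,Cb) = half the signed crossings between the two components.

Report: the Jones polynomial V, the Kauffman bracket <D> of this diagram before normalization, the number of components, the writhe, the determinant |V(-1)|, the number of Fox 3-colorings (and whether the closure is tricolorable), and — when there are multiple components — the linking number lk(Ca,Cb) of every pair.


V = -x^-4 + x^-3 + x^-1
<D> = A^-8 + 1 - A^4 (w = -4)
1 component over 6 crossings, w = -4
9 Fox colorings among 3^6, |V(-1)| = 3: tricolorable
why: |V(-1)| = 3: so tricolorable, since 3 divides 3


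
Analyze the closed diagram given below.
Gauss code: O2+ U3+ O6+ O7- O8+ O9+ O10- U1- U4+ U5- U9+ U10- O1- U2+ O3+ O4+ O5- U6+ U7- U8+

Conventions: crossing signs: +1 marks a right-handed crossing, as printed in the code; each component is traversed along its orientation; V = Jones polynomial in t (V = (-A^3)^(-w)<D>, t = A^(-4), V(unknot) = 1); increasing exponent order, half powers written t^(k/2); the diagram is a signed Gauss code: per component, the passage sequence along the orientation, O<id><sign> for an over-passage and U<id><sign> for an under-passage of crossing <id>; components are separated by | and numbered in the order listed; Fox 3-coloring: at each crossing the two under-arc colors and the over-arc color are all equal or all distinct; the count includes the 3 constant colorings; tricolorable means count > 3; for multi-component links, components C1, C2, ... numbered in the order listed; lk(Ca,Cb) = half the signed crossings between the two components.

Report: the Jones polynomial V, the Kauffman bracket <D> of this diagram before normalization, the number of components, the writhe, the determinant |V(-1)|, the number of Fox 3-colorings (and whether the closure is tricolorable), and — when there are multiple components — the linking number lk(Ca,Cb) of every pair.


Jones polynomial: V(t) = t + t^3 - t^4
<D> = -A^-10 + A^-6 + A^2; writhe +2
components 1, writhe +2 (10 crossings)
3-colorings: 9 of 3^10, det 3 — tricolorable
note: det 3 = |V(-1)|; divisible by 3, so tricolorable


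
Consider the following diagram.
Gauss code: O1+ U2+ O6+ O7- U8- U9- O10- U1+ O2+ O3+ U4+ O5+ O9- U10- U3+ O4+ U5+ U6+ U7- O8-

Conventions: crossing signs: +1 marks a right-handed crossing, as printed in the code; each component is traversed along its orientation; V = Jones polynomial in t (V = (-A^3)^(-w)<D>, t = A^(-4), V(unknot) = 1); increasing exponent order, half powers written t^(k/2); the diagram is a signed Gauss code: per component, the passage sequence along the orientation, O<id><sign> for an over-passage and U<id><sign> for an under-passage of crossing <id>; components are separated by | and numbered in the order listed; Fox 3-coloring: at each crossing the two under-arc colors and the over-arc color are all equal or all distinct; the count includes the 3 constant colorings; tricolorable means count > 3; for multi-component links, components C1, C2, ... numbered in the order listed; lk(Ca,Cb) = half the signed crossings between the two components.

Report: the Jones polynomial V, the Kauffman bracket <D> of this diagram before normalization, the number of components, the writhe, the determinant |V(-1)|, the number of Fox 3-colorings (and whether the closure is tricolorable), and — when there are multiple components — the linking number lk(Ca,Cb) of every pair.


Jones polynomial: V(t) = t^-1 - 1 + 2t - 2t^2 + 2t^3 - 2t^4 + t^5
<D> = A^-14 - 2A^-10 + 2A^-6 - 2A^-2 + 2A^2 - A^6 + A^10; writhe +2
components 1, writhe +2 (10 crossings)
3-colorings: 3 of 3^10, det 11 — not tricolorable
note: w = +2 (over 10 crossings) is diagram-only; (-A^3)^(-2) removes it from V


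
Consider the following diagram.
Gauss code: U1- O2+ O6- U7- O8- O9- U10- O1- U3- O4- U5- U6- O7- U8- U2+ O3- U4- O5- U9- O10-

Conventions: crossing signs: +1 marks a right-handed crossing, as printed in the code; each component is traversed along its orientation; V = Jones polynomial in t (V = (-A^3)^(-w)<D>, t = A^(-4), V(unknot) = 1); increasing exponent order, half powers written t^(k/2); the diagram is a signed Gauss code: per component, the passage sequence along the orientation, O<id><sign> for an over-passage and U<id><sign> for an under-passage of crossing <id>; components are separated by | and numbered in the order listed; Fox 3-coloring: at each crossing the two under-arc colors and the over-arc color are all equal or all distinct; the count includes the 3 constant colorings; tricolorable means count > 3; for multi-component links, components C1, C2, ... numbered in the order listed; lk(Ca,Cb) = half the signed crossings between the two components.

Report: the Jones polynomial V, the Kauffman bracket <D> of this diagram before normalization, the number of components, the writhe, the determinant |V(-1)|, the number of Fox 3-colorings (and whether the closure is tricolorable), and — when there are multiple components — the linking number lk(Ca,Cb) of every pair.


V = -t^-12 + 3t^-11 - 5t^-10 + 6t^-9 - 7t^-8 + 6t^-7 - 5t^-6 + 4t^-5 - t^-4 + t^-3
<D> = A^-12 - A^-8 + 4A^-4 - 5 + 6A^4 - 7A^8 + 6A^12 - 5A^16 + 3A^20 - A^24 (w = -8)
1 component over 10 crossings, w = -8
9 Fox colorings among 3^10, |V(-1)| = 39: tricolorable
why: the span of V is 9, forcing >= 9 crossings in any diagram


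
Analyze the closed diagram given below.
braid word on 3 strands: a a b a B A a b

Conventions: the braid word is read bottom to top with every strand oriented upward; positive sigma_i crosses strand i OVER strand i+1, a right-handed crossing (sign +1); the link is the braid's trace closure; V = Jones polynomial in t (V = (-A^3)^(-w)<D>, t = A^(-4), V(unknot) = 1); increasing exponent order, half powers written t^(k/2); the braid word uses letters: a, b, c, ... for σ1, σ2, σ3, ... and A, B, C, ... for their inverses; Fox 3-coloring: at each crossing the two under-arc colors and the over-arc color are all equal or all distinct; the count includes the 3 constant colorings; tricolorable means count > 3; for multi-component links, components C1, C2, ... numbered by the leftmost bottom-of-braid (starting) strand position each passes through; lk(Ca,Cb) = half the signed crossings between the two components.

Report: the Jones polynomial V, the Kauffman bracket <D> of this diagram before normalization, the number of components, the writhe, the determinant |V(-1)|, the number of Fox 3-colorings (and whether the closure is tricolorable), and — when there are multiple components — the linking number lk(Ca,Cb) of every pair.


Jones polynomial: V(t) = t + t^3 - t^4
<D> = -A^-4 + 1 + A^8; writhe +4
components 1, writhe +4 (8 crossings)
3-colorings: 9 of 3^8, det 3 — tricolorable
note: w = +4 shifts under R1 moves; the (-A^3)^(-4) factor cancels that in V


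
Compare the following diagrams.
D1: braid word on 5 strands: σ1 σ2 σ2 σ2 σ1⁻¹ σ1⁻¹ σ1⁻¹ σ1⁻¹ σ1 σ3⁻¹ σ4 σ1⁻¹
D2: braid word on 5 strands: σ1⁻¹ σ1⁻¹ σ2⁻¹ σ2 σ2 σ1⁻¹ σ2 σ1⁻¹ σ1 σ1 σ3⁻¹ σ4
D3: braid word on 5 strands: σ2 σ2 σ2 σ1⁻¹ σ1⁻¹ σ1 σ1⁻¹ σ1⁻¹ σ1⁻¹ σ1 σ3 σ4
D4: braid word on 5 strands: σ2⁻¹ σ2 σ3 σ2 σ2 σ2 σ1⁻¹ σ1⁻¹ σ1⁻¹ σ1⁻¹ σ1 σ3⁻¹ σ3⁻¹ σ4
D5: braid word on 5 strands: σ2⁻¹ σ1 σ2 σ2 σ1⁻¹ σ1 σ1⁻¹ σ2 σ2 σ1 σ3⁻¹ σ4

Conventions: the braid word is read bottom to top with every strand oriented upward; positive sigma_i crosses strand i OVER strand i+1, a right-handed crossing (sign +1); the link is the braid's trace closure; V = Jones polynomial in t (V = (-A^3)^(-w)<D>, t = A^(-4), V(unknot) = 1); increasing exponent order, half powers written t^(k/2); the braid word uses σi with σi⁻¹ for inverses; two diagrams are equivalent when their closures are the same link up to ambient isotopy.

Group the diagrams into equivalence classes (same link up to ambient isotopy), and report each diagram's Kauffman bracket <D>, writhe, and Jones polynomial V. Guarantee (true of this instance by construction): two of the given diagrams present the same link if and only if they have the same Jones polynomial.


grouping into links: {D1, D3, D4} | {D2} | {D5}
V(D1) = -t^-3 + t^-2 - t^-1 + 3 - t + t^2 - t^3  (w 0, c 12, <D> = -A^-12 + A^-8 - A^-4 + 3 - A^4 + A^8 - A^12)
V(D2) = t^-2 - t^-1 + 1 - t + t^2  [12 crossings, <D> = A^-8 - A^-4 + 1 - A^4 + A^8, w = 0]
V(D3) = -t^-3 + t^-2 - t^-1 + 3 - t + t^2 - t^3  (w +2, c 12, <D> = -A^-6 + A^-2 - A^2 + 3A^6 - A^10 + A^14 - A^18)
V(D4) = -t^-3 + t^-2 - t^-1 + 3 - t + t^2 - t^3  (w 0, c 14, <D> = -A^-12 + A^-8 - A^-4 + 3 - A^4 + A^8 - A^12)
V(D5) = 2t - 2t^2 + 3t^3 - 3t^4 + 2t^5 - 2t^6 + t^7  [12 crossings, <D> = A^-16 - 2A^-12 + 2A^-8 - 3A^-4 + 3 - 2A^4 + 2A^8, w = +4]
key observation: 3 classes among 5 diagrams; unequal V(t) rules out equality


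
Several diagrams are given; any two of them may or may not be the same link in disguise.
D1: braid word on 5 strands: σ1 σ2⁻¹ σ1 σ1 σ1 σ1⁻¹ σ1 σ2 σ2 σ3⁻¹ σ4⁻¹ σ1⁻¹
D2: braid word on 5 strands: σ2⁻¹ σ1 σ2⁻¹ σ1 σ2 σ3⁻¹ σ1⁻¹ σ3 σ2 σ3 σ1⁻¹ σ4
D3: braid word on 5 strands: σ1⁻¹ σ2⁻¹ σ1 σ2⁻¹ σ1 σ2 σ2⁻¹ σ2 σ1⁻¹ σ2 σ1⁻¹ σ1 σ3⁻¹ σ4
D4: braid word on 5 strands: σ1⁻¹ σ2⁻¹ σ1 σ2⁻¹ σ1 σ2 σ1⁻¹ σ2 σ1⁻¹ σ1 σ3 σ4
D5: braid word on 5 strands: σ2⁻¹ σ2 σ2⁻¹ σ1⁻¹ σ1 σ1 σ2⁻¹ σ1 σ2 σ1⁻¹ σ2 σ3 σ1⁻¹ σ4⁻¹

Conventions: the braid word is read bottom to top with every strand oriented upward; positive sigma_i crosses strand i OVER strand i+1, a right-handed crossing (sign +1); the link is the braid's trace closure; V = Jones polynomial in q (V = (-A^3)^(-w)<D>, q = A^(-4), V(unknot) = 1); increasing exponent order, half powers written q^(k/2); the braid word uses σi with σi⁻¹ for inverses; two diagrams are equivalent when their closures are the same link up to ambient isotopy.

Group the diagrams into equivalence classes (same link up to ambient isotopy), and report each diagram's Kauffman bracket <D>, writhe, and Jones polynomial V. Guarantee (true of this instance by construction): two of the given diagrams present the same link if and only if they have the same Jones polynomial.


classes: {D1} | {D2, D3, D4, D5}
V(D1) = q + q^3 - q^4  [12 crossings, <D> = -A^-10 + A^-6 + A^2, w = +2]
V(D2) = -q^-3 + q^-2 - q^-1 + 3 - q + q^2 - q^3  [12 crossings, <D> = -A^-6 + A^-2 - A^2 + 3A^6 - A^10 + A^14 - A^18, w = +2]
V(D3) = -q^-3 + q^-2 - q^-1 + 3 - q + q^2 - q^3  [14 crossings, <D> = -A^-12 + A^-8 - A^-4 + 3 - A^4 + A^8 - A^12, w = 0]
V(D4) = -q^-3 + q^-2 - q^-1 + 3 - q + q^2 - q^3  (w +2, c 12, <D> = -A^-6 + A^-2 - A^2 + 3A^6 - A^10 + A^14 - A^18)
V(D5) = -q^-3 + q^-2 - q^-1 + 3 - q + q^2 - q^3  (w 0, c 14, <D> = -A^-12 + A^-8 - A^-4 + 3 - A^4 + A^8 - A^12)
note: V(q) takes 2 values over 5 diagrams, fixing the grouping


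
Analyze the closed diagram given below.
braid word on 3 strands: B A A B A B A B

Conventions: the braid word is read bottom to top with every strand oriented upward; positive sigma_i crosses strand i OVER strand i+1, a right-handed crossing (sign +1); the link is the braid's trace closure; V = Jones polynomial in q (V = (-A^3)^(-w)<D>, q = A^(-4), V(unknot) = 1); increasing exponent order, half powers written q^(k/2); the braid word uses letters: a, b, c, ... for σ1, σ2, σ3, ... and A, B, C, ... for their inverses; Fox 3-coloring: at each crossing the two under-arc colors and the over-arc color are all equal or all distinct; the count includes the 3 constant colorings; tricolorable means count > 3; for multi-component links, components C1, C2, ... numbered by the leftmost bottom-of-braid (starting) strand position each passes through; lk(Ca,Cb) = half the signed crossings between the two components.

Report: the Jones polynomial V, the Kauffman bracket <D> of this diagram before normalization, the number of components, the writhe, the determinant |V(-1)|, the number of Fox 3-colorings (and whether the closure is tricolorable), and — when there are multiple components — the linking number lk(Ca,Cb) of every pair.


Jones polynomial: V(q) = -q^-8 + q^-5 + q^-3
<D> = A^-12 + A^-4 - A^8; writhe -8
components 1, writhe -8 (8 crossings)
3-colorings: 9 of 3^8, det 3 — tricolorable
note: w = -8 shifts under R1 moves; the (-A^3)^(8) factor cancels that in V


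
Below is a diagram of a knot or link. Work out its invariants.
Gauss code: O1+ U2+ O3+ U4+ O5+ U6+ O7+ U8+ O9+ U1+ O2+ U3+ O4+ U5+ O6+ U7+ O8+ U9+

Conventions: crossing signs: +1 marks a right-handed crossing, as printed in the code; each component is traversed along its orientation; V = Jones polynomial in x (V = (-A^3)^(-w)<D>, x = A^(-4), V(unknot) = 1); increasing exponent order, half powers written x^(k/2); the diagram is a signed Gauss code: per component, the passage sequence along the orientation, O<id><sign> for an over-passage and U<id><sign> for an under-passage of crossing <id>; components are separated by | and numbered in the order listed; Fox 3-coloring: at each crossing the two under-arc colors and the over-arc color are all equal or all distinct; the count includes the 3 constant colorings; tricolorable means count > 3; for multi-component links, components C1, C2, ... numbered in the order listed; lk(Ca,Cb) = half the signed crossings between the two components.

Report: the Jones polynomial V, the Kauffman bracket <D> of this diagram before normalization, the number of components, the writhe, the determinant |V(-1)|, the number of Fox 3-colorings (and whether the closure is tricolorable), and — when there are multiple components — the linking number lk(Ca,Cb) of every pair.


Jones polynomial: V(x) = x^4 + x^6 - x^7 + x^8 - x^9 + x^10 - x^11 + x^12 - x^13
<D> = A^-25 - A^-21 + A^-17 - A^-13 + A^-9 - A^-5 + A^-1 - A^3 - A^11; writhe +9
components 1, writhe +9 (9 crossings)
3-colorings: 9 of 3^9, det 9 — tricolorable
note: det 9 = |V(-1)|; divisible by 3, so tricolorable


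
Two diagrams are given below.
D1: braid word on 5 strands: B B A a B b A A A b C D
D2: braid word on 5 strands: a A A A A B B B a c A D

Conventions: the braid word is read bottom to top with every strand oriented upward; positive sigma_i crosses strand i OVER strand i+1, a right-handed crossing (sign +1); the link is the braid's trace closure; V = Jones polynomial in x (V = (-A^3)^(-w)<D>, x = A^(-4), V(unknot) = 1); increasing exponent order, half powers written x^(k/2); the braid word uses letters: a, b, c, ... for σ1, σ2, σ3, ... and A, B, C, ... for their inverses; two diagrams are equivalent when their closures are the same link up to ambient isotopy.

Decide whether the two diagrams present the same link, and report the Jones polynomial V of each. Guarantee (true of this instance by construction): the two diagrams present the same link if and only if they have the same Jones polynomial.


equivalent: no
V(D1) = -x^-4 + x^-3 + x^-1  (w -6, c 12, <D> = A^-14 + A^-6 - A^-2)
V(D2) = x^-8 - 2x^-7 + x^-6 - 2x^-5 + 2x^-4 + x^-2  [12 crossings, <D> = A^-10 + 2A^-2 - 2A^2 + A^6 - 2A^10 + A^14, w = -6]
key observation: 2 values of V(x) split the 2 diagrams


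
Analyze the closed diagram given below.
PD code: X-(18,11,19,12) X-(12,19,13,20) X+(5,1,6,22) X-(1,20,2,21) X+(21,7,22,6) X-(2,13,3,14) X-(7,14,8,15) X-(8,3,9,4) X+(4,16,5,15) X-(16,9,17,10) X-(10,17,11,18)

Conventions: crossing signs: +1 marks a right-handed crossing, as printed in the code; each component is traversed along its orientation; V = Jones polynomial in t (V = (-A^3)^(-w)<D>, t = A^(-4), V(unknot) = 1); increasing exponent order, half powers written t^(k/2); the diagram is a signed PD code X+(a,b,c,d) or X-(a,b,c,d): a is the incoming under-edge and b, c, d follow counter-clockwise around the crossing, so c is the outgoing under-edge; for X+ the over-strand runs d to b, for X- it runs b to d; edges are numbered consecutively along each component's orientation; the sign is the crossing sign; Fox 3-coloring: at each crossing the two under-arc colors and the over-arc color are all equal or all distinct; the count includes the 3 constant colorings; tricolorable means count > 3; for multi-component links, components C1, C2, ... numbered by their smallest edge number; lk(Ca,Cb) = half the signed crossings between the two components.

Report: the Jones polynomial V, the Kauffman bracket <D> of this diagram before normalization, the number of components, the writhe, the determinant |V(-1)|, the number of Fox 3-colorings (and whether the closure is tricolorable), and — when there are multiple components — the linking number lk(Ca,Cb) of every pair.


Jones polynomial: V(t) = -t^-9 + 2t^-8 - 3t^-7 + 4t^-6 - 4t^-5 + 4t^-4 - 3t^-3 + 2t^-2 - t^-1 + 1
<D> = -A^-15 + A^-11 - 2A^-7 + 3A^-3 - 4A + 4A^5 - 4A^9 + 3A^13 - 2A^17 + A^21; writhe -5
components 1, writhe -5 (11 crossings)
3-colorings: 3 of 3^11, det 25 — not tricolorable
note: det 25 = |V(-1)|; not divisible by 3, so not tricolorable
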